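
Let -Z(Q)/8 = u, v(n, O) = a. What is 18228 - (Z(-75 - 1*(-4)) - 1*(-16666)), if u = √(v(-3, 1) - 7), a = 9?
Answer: 1562 + 8*√2 ≈ 1573.3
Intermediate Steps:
v(n, O) = 9
u = √2 (u = √(9 - 7) = √2 ≈ 1.4142)
Z(Q) = -8*√2
18228 - (Z(-75 - 1*(-4)) - 1*(-16666)) = 18228 - (-8*√2 - 1*(-16666)) = 18228 - (-8*√2 + 16666) = 18228 - (16666 - 8*√2) = 18228 + (-16666 + 8*√2) = 1562 + 8*√2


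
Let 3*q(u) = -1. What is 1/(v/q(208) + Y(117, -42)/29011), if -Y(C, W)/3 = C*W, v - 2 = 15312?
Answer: -29011/1332808620 ≈ -2.1767e-5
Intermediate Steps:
v = 15314 (v = 2 + 15312 = 15314)
q(u) = -⅓ (q(u) = (⅓)*(-1) = -⅓)
Y(C, W) = -3*C*W
1/(v/q(208) + Y(117, -42)/29011) = 1/(15314/(-⅓) - 3*117*(-42)/29011) = 1/(15314*(-3) + 14742*(1/29011)) = 1/(-45942 + 14742/29011) = 1/(-1332808620/29011) = -29011/1332808620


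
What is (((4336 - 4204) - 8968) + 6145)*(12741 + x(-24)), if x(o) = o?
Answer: -34221447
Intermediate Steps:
(((4336 - 4204) - 8968) + 6145)*(12741 + x(-24)) = (((4336 - 4204) - 8968) + 6145)*(12741 - 24) = ((132 - 8968) + 6145)*12717 = (-8836 + 6145)*12717 = -2691*12717 = -34221447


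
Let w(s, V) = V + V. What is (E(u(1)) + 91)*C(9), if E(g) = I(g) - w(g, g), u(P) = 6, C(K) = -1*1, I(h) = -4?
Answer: -75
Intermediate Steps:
w(s, V) = 2*V
C(K) = -1
E(g) = -4 - 2*g
(E(u(1)) + 91)*C(9) = ((-4 - 2*6) + 91)*(-1) = ((-4 - 12) + 91)*(-1) = (-16 + 91)*(-1) = 75*(-1) = -75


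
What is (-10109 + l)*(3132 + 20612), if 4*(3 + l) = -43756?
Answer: -499834944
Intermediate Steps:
l = -10942 (l = -3 + (¼)*(-43756) = -3 - 10939 = -10942)
(-10109 + l)*(3132 + 20612) = (-10109 - 10942)*(3132 + 20612) = -21051*23744 = -499834944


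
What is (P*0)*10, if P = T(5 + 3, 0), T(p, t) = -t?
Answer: 0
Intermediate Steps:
P = 0 (P = -1*0 = 0)
(P*0)*10 = (0*0)*10 = 0*10 = 0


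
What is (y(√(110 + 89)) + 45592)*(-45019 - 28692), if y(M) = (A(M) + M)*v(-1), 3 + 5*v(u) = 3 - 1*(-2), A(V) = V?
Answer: -3360631912 - 294844*√199/5 ≈ -3.3615e+9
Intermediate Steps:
v(u) = ⅖ (v(u) = -⅗ + (3 - 1*(-2))/5 = -⅗ + (3 + 2)/5 = -⅗ + (⅕)*5 = -⅗ + 1 = ⅖)
y(M) = 4*M/5 (y(M) = (M + M)*(⅖) = (2*M)*(⅖) = 4*M/5)
(y(√(110 + 89)) + 45592)*(-45019 - 28692) = (4*√(110 + 89)/5 + 45592)*(-45019 - 28692) = (4*√199/5 + 45592)*(-73711) = (45592 + 4*√199/5)*(-73711) = -3360631912 - 294844*√199/5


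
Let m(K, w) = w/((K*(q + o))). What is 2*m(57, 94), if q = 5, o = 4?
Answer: 188/513 ≈ 0.36647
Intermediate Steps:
m(K, w) = w/(9*K) (m(K, w) = w/((K*(5 + 4))) = w/((K*9)) = w/((9*K)) = w*(1/(9*K)) = w/(9*K))
2*m(57, 94) = 2*((1/9)*94/57) = 2*((1/9)*94*(1/57)) = 2*(94/513) = 188/513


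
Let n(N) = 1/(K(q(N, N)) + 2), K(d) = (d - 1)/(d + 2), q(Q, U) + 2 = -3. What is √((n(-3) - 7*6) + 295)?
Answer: √1013/2 ≈ 15.914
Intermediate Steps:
q(Q, U) = -5 (q(Q, U) = -2 - 3 = -5)
K(d) = (-1 + d)/(2 + d)
n(N) = ¼ (n(N) = 1/((-1 - 5)/(2 - 5) + 2) = 1/(-6/(-3) + 2) = 1/(-⅓*(-6) + 2) = 1/(2 + 2) = 1/4 = ¼)
√((n(-3) - 7*6) + 295) = √((¼ - 7*6) + 295) = √((¼ - 42) + 295) = √(-167/4 + 295) = √(1013/4) = √1013/2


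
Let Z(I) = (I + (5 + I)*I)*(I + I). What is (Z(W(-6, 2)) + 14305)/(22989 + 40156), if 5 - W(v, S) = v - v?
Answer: 2971/12629 ≈ 0.23525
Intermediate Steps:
W(v, S) = 5 (W(v, S) = 5 - (v - v) = 5 - 1*0 = 5 + 0 = 5)
Z(I) = 2*I*(I + I*(5 + I)) (Z(I) = (I + I*(5 + I))*(2*I) = 2*I*(I + I*(5 + I)))
(Z(W(-6, 2)) + 14305)/(22989 + 40156) = (2*5²*(6 + 5) + 14305)/(22989 + 40156) = (2*25*11 + 14305)/63145 = (550 + 14305)*(1/63145) = 14855*(1/63145) = 2971/12629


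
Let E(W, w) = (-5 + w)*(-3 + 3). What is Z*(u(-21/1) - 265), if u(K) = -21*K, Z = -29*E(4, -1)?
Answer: 0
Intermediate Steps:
E(W, w) = 0 (E(W, w) = (-5 + w)*0 = 0)
Z = 0 (Z = -29*0 = 0)
Z*(u(-21/1) - 265) = 0*(-(-441)/1 - 265) = 0*(-(-441) - 265) = 0*(-21*(-21) - 265) = 0*(441 - 265) = 0*176 = 0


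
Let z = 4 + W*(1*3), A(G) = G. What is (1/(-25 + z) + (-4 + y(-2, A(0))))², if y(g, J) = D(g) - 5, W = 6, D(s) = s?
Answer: 1156/9 ≈ 128.44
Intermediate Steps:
y(g, J) = -5 + g (y(g, J) = g - 5 = -5 + g)
z = 22 (z = 4 + 6*(1*3) = 4 + 6*3 = 4 + 18 = 22)
(1/(-25 + z) + (-4 + y(-2, A(0))))² = (1/(-25 + 22) + (-4 + (-5 - 2)))² = (1/(-3) + (-4 - 7))² = (-⅓ - 11)² = (-34/3)² = 1156/9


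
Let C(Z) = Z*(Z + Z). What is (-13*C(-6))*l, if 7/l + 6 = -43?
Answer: 936/7 ≈ 133.71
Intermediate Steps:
C(Z) = 2*Z² (C(Z) = Z*(2*Z) = 2*Z²)
l = -⅐ (l = 7/(-6 - 43) = 7/(-49) = 7*(-1/49) = -⅐ ≈ -0.14286)
(-13*C(-6))*l = -26*(-6)²*(-⅐) = -26*36*(-⅐) = -13*72*(-⅐) = -936*(-⅐) = 936/7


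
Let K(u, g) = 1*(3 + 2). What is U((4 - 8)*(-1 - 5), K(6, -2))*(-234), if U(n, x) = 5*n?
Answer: -28080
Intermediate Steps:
K(u, g) = 5 (K(u, g) = 1*5 = 5)
U((4 - 8)*(-1 - 5), K(6, -2))*(-234) = (5*((4 - 8)*(-1 - 5)))*(-234) = (5*(-4*(-6)))*(-234) = (5*24)*(-234) = 120*(-234) = -28080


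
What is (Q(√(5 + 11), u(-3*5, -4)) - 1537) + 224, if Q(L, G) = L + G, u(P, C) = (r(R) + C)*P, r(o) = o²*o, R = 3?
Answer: -1654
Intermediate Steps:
r(o) = o³
u(P, C) = P*(27 + C) (u(P, C) = (3³ + C)*P = (27 + C)*P = P*(27 + C))
Q(L, G) = G + L
(Q(√(5 + 11), u(-3*5, -4)) - 1537) + 224 = (((-3*5)*(27 - 4) + √(5 + 11)) - 1537) + 224 = ((-15*23 + √16) - 1537) + 224 = ((-345 + 4) - 1537) + 224 = (-341 - 1537) + 224 = -1878 + 224 = -1654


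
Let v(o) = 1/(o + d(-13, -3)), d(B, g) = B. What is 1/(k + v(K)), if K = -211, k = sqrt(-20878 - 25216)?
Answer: -224/2312812545 - 50176*I*sqrt(46094)/2312812545 ≈ -9.6852e-8 - 0.0046578*I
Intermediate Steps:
k = I*sqrt(46094) (k = sqrt(-46094) = I*sqrt(46094) ≈ 214.7*I)
v(o) = 1/(-13 + o) (v(o) = 1/(o - 13) = 1/(-13 + o))
1/(k + v(K)) = 1/(I*sqrt(46094) + 1/(-13 - 211)) = 1/(I*sqrt(46094) + 1/(-224)) = 1/(I*sqrt(46094) - 1/224) = 1/(-1/224 + I*sqrt(46094))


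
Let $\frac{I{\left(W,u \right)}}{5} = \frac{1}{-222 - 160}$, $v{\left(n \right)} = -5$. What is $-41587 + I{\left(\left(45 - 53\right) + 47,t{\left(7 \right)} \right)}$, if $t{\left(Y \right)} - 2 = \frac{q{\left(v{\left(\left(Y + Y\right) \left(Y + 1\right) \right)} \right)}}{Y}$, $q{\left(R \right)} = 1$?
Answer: $- \frac{15886239}{382} \approx -41587.0$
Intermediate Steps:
$t{\left(Y \right)} = 2 + \frac{1}{Y}$ ($t{\left(Y \right)} = 2 + 1 \frac{1}{Y} = 2 + \frac{1}{Y}$)
$I{\left(W,u \right)} = - \frac{5}{382}$ ($I{\left(W,u \right)} = \frac{5}{-222 - 160} = \frac{5}{-382} = 5 \left(- \frac{1}{382}\right) = - \frac{5}{382}$)
$-41587 + I{\left(\left(45 - 53\right) + 47,t{\left(7 \right)} \right)} = -41587 - \frac{5}{382} = - \frac{15886239}{382}$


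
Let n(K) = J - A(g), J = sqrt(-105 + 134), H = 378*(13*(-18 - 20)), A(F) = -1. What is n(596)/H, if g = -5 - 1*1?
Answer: -1/186732 - sqrt(29)/186732 ≈ -3.4194e-5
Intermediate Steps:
g = -6 (g = -5 - 1 = -6)
H = -186732 (H = 378*(13*(-38)) = 378*(-494) = -186732)
J = sqrt(29) ≈ 5.3852
n(K) = 1 + sqrt(29) (n(K) = sqrt(29) - 1*(-1) = sqrt(29) + 1 = 1 + sqrt(29))
n(596)/H = (1 + sqrt(29))/(-186732) = (1 + sqrt(29))*(-1/186732) = -1/186732 - sqrt(29)/186732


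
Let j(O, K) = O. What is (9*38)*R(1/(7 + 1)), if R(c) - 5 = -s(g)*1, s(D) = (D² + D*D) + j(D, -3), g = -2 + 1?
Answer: 1368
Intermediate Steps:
g = -1
s(D) = D + 2*D² (s(D) = (D² + D*D) + D = (D² + D²) + D = 2*D² + D = D + 2*D²)
R(c) = 4 (R(c) = 5 - (-1)*(1 + 2*(-1))*1 = 5 - (-1)*(1 - 2)*1 = 5 - (-1)*(-1)*1 = 5 - 1*1*1 = 5 - 1*1 = 5 - 1 = 4)
(9*38)*R(1/(7 + 1)) = (9*38)*4 = 342*4 = 1368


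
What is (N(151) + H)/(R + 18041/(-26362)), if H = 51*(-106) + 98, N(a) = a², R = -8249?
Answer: -461150466/217478179 ≈ -2.1204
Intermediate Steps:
H = -5308 (H = -5406 + 98 = -5308)
(N(151) + H)/(R + 18041/(-26362)) = (151² - 5308)/(-8249 + 18041/(-26362)) = (22801 - 5308)/(-8249 + 18041*(-1/26362)) = 17493/(-8249 - 18041/26362) = 17493/(-217478179/26362) = 17493*(-26362/217478179) = -461150466/217478179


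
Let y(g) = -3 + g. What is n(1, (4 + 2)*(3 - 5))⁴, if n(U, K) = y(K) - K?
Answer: 81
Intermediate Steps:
n(U, K) = -3 (n(U, K) = (-3 + K) - K = -3)
n(1, (4 + 2)*(3 - 5))⁴ = (-3)⁴ = 81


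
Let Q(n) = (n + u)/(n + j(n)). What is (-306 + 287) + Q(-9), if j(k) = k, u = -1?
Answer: -166/9 ≈ -18.444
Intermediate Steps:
Q(n) = (-1 + n)/(2*n) (Q(n) = (n - 1)/(n + n) = (-1 + n)/((2*n)) = (-1 + n)*(1/(2*n)) = (-1 + n)/(2*n))
(-306 + 287) + Q(-9) = (-306 + 287) + (1/2)*(-1 - 9)/(-9) = -19 + (1/2)*(-1/9)*(-10) = -19 + 5/9 = -166/9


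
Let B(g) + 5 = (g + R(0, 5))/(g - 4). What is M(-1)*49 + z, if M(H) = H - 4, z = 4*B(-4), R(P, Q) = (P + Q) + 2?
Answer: -533/2 ≈ -266.50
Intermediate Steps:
R(P, Q) = 2 + P + Q
B(g) = -5 + (7 + g)/(-4 + g) (B(g) = -5 + (g + (2 + 0 + 5))/(g - 4) = -5 + (g + 7)/(-4 + g) = -5 + (7 + g)/(-4 + g))
z = -43/2 (z = 4*((27 - 4*(-4))/(-4 - 4)) = 4*((27 + 16)/(-8)) = 4*(-⅛*43) = 4*(-43/8) = -43/2 ≈ -21.500)
M(H) = -4 + H
M(-1)*49 + z = (-4 - 1)*49 - 43/2 = -5*49 - 43/2 = -245 - 43/2 = -533/2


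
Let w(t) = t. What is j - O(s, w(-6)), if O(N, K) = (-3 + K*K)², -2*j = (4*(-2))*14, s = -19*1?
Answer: -1033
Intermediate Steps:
s = -19
j = 56 (j = -4*(-2)*14/2 = -(-4)*14 = -½*(-112) = 56)
O(N, K) = (-3 + K²)²
j - O(s, w(-6)) = 56 - (-3 + (-6)²)² = 56 - (-3 + 36)² = 56 - 1*33² = 56 - 1*1089 = 56 - 1089 = -1033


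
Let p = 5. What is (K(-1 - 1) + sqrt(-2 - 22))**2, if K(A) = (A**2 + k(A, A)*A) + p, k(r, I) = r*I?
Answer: -23 + 4*I*sqrt(6) ≈ -23.0 + 9.798*I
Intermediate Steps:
k(r, I) = I*r
K(A) = 5 + A**2 + A**3 (K(A) = (A**2 + (A*A)*A) + 5 = (A**2 + A**2*A) + 5 = (A**2 + A**3) + 5 = 5 + A**2 + A**3)
(K(-1 - 1) + sqrt(-2 - 22))**2 = ((5 + (-1 - 1)**2 + (-1 - 1)**3) + sqrt(-2 - 22))**2 = ((5 + (-2)**2 + (-2)**3) + sqrt(-24))**2 = ((5 + 4 - 8) + 2*I*sqrt(6))**2 = (1 + 2*I*sqrt(6))**2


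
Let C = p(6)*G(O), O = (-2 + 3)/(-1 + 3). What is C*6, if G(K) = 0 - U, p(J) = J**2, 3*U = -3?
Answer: 216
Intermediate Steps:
U = -1 (U = (1/3)*(-3) = -1)
O = 1/2 ≈ 0.50000
G(K) = 1 (G(K) = 0 - 1*(-1) = 0 + 1 = 1)
C = 36 (C = 6**2*1 = 36*1 = 36)
C*6 = 36*6 = 216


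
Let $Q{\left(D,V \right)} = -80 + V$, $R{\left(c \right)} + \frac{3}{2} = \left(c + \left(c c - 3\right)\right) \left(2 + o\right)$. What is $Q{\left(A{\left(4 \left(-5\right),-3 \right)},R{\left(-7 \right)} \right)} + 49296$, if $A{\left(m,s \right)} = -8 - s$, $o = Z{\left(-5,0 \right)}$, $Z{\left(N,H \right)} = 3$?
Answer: $\frac{98819}{2} \approx 49410.0$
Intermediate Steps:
$o = 3$
$R{\left(c \right)} = - \frac{33}{2} + 5 c + 5 c^{2}$ ($R{\left(c \right)} = - \frac{3}{2} + \left(c + \left(c c - 3\right)\right) \left(2 + 3\right) = - \frac{3}{2} + \left(c + \left(c^{2} - 3\right)\right) 5 = - \frac{3}{2} + \left(c + \left(-3 + c^{2}\right)\right) 5 = - \frac{3}{2} + \left(-3 + c + c^{2}\right) 5 = - \frac{3}{2} + \left(-15 + 5 c + 5 c^{2}\right) = - \frac{33}{2} + 5 c + 5 c^{2}$)
$Q{\left(A{\left(4 \left(-5\right),-3 \right)},R{\left(-7 \right)} \right)} + 49296 = \left(-80 + \left(- \frac{33}{2} + 5 \left(-7\right) + 5 \left(-7\right)^{2}\right)\right) + 49296 = \left(-80 - - \frac{387}{2}\right) + 49296 = \left(-80 + \frac{387}{2}\right) + 49296 = \frac{227}{2} + 49296 = \frac{98819}{2}$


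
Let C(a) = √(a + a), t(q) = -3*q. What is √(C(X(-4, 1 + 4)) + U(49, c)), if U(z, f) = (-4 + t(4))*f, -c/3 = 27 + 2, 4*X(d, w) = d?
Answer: √(1392 + I*√2) ≈ 37.31 + 0.019*I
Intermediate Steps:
X(d, w) = d/4
c = -87 (c = -3*(27 + 2) = -3*29 = -87)
U(z, f) = -16*f (U(z, f) = (-4 - 3*4)*f = (-4 - 12)*f = -16*f)
C(a) = √2*√a (C(a) = √(2*a) = √2*√a)
√(C(X(-4, 1 + 4)) + U(49, c)) = √(√2*√((¼)*(-4)) - 16*(-87)) = √(√2*√(-1) + 1392) = √(√2*I + 1392) = √(I*√2 + 1392) = √(1392 + I*√2)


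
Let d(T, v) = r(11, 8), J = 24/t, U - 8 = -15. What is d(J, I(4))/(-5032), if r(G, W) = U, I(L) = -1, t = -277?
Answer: 7/5032 ≈ 0.0013911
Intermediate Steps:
U = -7 (U = 8 - 15 = -7)
r(G, W) = -7
J = -24/277 (J = 24/(-277) = 24*(-1/277) = -24/277 ≈ -0.086643)
d(T, v) = -7
d(J, I(4))/(-5032) = -7/(-5032) = -7*(-1/5032) = 7/5032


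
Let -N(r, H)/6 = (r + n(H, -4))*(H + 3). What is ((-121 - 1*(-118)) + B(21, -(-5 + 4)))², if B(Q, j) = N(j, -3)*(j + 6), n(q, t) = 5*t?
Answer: 9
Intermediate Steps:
N(r, H) = -6*(-20 + r)*(3 + H) (N(r, H) = -6*(r + 5*(-4))*(H + 3) = -6*(r - 20)*(3 + H) = -6*(-20 + r)*(3 + H))
B(Q, j) = 0 (B(Q, j) = (360 - 18*j + 120*(-3) - 6*(-3)*j)*(j + 6) = (360 - 18*j - 360 + 18*j)*(6 + j) = 0*(6 + j) = 0)
((-121 - 1*(-118)) + B(21, -(-5 + 4)))² = ((-121 - 1*(-118)) + 0)² = ((-121 + 118) + 0)² = (-3 + 0)² = (-3)² = 9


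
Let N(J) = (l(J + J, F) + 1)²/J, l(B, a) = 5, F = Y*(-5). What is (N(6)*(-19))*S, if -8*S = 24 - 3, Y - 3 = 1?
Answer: 1197/4 ≈ 299.25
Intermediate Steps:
Y = 4 (Y = 3 + 1 = 4)
F = -20 (F = 4*(-5) = -20)
N(J) = 36/J (N(J) = (5 + 1)²/J = 6²/J = 36/J)
S = -21/8 (S = -(24 - 3)/8 = -⅛*21 = -21/8 ≈ -2.6250)
(N(6)*(-19))*S = ((36/6)*(-19))*(-21/8) = ((36*(⅙))*(-19))*(-21/8) = (6*(-19))*(-21/8) = -114*(-21/8) = 1197/4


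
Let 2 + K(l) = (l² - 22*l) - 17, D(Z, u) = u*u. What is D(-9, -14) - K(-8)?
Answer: -25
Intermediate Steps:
D(Z, u) = u²
K(l) = -19 + l² - 22*l (K(l) = -2 + ((l² - 22*l) - 17) = -2 + (-17 + l² - 22*l) = -19 + l² - 22*l)
D(-9, -14) - K(-8) = (-14)² - (-19 + (-8)² - 22*(-8)) = 196 - (-19 + 64 + 176) = 196 - 1*221 = 196 - 221 = -25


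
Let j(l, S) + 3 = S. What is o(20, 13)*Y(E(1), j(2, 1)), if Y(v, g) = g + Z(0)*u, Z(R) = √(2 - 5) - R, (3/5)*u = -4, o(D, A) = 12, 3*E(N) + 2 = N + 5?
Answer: -24 - 80*I*√3 ≈ -24.0 - 138.56*I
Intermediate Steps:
j(l, S) = -3 + S
E(N) = 1 + N/3 (E(N) = -⅔ + (N + 5)/3 = -⅔ + (5 + N)/3 = -⅔ + (5/3 + N/3) = 1 + N/3)
u = -20/3 (u = (5/3)*(-4) = -20/3 ≈ -6.6667)
Z(R) = -R + I*√3 (Z(R) = √(-3) - R = I*√3 - R = -R + I*√3)
Y(v, g) = g - 20*I*√3/3 (Y(v, g) = g + (-1*0 + I*√3)*(-20/3) = g + (0 + I*√3)*(-20/3) = g + (I*√3)*(-20/3) = g - 20*I*√3/3)
o(20, 13)*Y(E(1), j(2, 1)) = 12*((-3 + 1) - 20*I*√3/3) = 12*(-2 - 20*I*√3/3) = -24 - 80*I*√3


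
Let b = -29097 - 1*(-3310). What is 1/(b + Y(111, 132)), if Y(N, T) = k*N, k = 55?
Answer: -1/19682 ≈ -5.0808e-5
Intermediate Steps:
b = -25787 (b = -29097 + 3310 = -25787)
Y(N, T) = 55*N
1/(b + Y(111, 132)) = 1/(-25787 + 55*111) = 1/(-25787 + 6105) = 1/(-19682) = -1/19682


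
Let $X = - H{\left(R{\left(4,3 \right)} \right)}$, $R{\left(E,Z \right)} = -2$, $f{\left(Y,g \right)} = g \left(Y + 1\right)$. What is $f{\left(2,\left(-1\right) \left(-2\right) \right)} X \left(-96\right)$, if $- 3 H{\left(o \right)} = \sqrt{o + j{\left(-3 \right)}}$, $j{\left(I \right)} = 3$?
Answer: $-192$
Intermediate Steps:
$f{\left(Y,g \right)} = g \left(1 + Y\right)$
$H{\left(o \right)} = - \frac{\sqrt{3 + o}}{3}$ ($H{\left(o \right)} = - \frac{\sqrt{o + 3}}{3} = - \frac{\sqrt{3 + o}}{3}$)
$X = \frac{1}{3}$ ($X = - \frac{\left(-1\right) \sqrt{3 - 2}}{3} = - \frac{\left(-1\right) \sqrt{1}}{3} = - \frac{\left(-1\right) 1}{3} = \left(-1\right) \left(- \frac{1}{3}\right) = \frac{1}{3} \approx 0.33333$)
$f{\left(2,\left(-1\right) \left(-2\right) \right)} X \left(-96\right) = \left(-1\right) \left(-2\right) \left(1 + 2\right) \frac{1}{3} \left(-96\right) = 2 \cdot 3 \cdot \frac{1}{3} \left(-96\right) = 6 \cdot \frac{1}{3} \left(-96\right) = 2 \left(-96\right) = -192$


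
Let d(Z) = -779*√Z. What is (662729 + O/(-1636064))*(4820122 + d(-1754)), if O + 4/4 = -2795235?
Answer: 653289122085201853/204508 - 5150281805987*I*√1754/9976 ≈ 3.1944e+12 - 2.1622e+10*I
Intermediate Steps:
O = -2795236 (O = -1 - 2795235 = -2795236)
(662729 + O/(-1636064))*(4820122 + d(-1754)) = (662729 - 2795236/(-1636064))*(4820122 - 779*I*√1754) = (662729 - 2795236*(-1/1636064))*(4820122 - 779*I*√1754) = (662729 + 698809/409016)*(4820122 - 779*I*√1754) = 271067463473*(4820122 - 779*I*√1754)/409016 = 653289122085201853/204508 - 5150281805987*I*√1754/9976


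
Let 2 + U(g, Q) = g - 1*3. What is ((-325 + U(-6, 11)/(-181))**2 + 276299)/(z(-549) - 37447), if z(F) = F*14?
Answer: -12510918135/1478602213 ≈ -8.4613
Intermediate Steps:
U(g, Q) = -5 + g (U(g, Q) = -2 + (g - 1*3) = -2 + (g - 3) = -2 + (-3 + g) = -5 + g)
z(F) = 14*F
((-325 + U(-6, 11)/(-181))**2 + 276299)/(z(-549) - 37447) = ((-325 + (-5 - 6)/(-181))**2 + 276299)/(14*(-549) - 37447) = ((-325 - 11*(-1/181))**2 + 276299)/(-7686 - 37447) = ((-325 + 11/181)**2 + 276299)/(-45133) = ((-58814/181)**2 + 276299)*(-1/45133) = (3459086596/32761 + 276299)*(-1/45133) = (12510918135/32761)*(-1/45133) = -12510918135/1478602213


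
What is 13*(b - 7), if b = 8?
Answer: 13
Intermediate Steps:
13*(b - 7) = 13*(8 - 7) = 13*1 = 13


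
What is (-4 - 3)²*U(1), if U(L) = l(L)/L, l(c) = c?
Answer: 49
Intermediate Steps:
U(L) = 1 (U(L) = L/L = 1)
(-4 - 3)²*U(1) = (-4 - 3)²*1 = (-7)²*1 = 49*1 = 49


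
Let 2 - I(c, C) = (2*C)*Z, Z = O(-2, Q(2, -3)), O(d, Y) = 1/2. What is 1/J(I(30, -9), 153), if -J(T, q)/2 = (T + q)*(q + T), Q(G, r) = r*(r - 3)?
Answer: -1/53792 ≈ -1.8590e-5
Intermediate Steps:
Q(G, r) = r*(-3 + r)
O(d, Y) = ½
Z = ½ ≈ 0.50000
I(c, C) = 2 - C (I(c, C) = 2 - 2*C/2 = 2 - C)
J(T, q) = -2*(T + q)² (J(T, q) = -2*(T + q)*(q + T) = -2*(T + q)*(T + q) = -2*(T + q)²)
1/J(I(30, -9), 153) = 1/(-2*((2 - 1*(-9)) + 153)²) = 1/(-2*((2 + 9) + 153)²) = 1/(-2*(11 + 153)²) = 1/(-2*164²) = 1/(-2*26896) = 1/(-53792) = -1/53792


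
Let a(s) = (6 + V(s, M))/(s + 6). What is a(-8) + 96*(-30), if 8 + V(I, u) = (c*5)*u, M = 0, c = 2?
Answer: -2879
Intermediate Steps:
V(I, u) = -8 + 10*u (V(I, u) = -8 + (2*5)*u = -8 + 10*u)
a(s) = -2/(6 + s) (a(s) = (6 + (-8 + 10*0))/(s + 6) = (6 + (-8 + 0))/(6 + s) = (6 - 8)/(6 + s) = -2/(6 + s))
a(-8) + 96*(-30) = -2/(6 - 8) + 96*(-30) = -2/(-2) - 2880 = -2*(-½) - 2880 = 1 - 2880 = -2879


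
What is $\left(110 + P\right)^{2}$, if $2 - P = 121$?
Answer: $81$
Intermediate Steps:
$P = -119$ ($P = 2 - 121 = -119$)
$\left(110 + P\right)^{2} = \left(110 - 119\right)^{2} = \left(-9\right)^{2} = 81$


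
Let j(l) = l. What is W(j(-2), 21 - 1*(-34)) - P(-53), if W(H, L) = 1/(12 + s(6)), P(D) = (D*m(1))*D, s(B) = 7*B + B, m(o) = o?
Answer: -168539/60 ≈ -2809.0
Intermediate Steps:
s(B) = 8*B
P(D) = D² (P(D) = (D*1)*D = D*D = D²)
W(H, L) = 1/60 (W(H, L) = 1/(12 + 8*6) = 1/(12 + 48) = 1/60)
W(j(-2), 21 - 1*(-34)) - P(-53) = 1/60 - 1*(-53)² = 1/60 - 1*2809 = 1/60 - 2809 = -168539/60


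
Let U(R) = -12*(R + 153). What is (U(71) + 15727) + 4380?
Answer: 17419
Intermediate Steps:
U(R) = -1836 - 12*R (U(R) = -12*(153 + R) = -1836 - 12*R)
(U(71) + 15727) + 4380 = ((-1836 - 12*71) + 15727) + 4380 = ((-1836 - 852) + 15727) + 4380 = (-2688 + 15727) + 4380 = 13039 + 4380 = 17419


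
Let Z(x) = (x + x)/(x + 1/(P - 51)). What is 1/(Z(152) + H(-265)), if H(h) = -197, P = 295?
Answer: -37089/7232357 ≈ -0.0051282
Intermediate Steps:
Z(x) = 2*x/(1/244 + x) (Z(x) = (x + x)/(x + 1/(295 - 51)) = (2*x)/(x + 1/244) = (2*x)/(1/244 + x) = 2*x/(1/244 + x))
1/(Z(152) + H(-265)) = 1/(488*152/(1 + 244*152) - 197) = 1/(488*152/(1 + 37088) - 197) = 1/(488*152/37089 - 197) = 1/(488*152*(1/37089) - 197) = 1/(74176/37089 - 197) = 1/(-7232357/37089) = -37089/7232357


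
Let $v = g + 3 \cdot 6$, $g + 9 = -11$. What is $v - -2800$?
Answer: $2798$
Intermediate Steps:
$g = -20$ ($g = -9 - 11 = -20$)
$v = -2$ ($v = -20 + 3 \cdot 6 = -20 + 18 = -2$)
$v - -2800 = -2 - -2800 = -2 + 2800 = 2798$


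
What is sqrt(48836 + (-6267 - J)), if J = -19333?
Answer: 3*sqrt(6878) ≈ 248.80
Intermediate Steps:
sqrt(48836 + (-6267 - J)) = sqrt(48836 + (-6267 - 1*(-19333))) = sqrt(48836 + (-6267 + 19333)) = sqrt(48836 + 13066) = sqrt(61902) = 3*sqrt(6878)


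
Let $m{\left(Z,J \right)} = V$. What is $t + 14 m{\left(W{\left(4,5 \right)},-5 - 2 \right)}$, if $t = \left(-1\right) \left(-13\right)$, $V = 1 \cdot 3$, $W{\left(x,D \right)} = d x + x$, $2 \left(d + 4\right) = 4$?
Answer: $55$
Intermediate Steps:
$d = -2$ ($d = -4 + \frac{1}{2} \cdot 4 = -4 + 2 = -2$)
$W{\left(x,D \right)} = - x$ ($W{\left(x,D \right)} = - 2 x + x = - x$)
$V = 3$
$t = 13$
$m{\left(Z,J \right)} = 3$
$t + 14 m{\left(W{\left(4,5 \right)},-5 - 2 \right)} = 13 + 14 \cdot 3 = 13 + 42 = 55$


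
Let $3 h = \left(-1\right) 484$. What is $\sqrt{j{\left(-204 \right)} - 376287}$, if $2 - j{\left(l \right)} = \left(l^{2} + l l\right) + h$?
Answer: $\frac{i \sqrt{4134201}}{3} \approx 677.76 i$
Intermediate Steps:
$h = - \frac{484}{3}$ ($h = \frac{\left(-1\right) 484}{3} = \frac{1}{3} \left(-484\right) = - \frac{484}{3} \approx -161.33$)
$j{\left(l \right)} = \frac{490}{3} - 2 l^{2}$ ($j{\left(l \right)} = 2 - \left(\left(l^{2} + l l\right) - \frac{484}{3}\right) = 2 - \left(\left(l^{2} + l^{2}\right) - \frac{484}{3}\right) = 2 - \left(2 l^{2} - \frac{484}{3}\right) = 2 - \left(- \frac{484}{3} + 2 l^{2}\right) = \frac{490}{3} - 2 l^{2}$)
$\sqrt{j{\left(-204 \right)} - 376287} = \sqrt{\left(\frac{490}{3} - 2 \left(-204\right)^{2}\right) - 376287} = \sqrt{\left(\frac{490}{3} - 83232\right) - 376287} = \sqrt{- \frac{249206}{3} - 376287} = \sqrt{- \frac{1378067}{3}} = \frac{i \sqrt{4134201}}{3}$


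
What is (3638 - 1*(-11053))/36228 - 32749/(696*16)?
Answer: -85235983/33619584 ≈ -2.5353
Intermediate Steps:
(3638 - 1*(-11053))/36228 - 32749/(696*16) = (3638 + 11053)*(1/36228) - 32749/11136 = 14691*(1/36228) - 32749*1/11136 = 4897/12076 - 32749/11136 = -85235983/33619584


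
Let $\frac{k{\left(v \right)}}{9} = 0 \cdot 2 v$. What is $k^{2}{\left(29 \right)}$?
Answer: $0$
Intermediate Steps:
$k{\left(v \right)} = 0$ ($k{\left(v \right)} = 9 \cdot 0 \cdot 2 v = 9 \cdot 0 v = 9 \cdot 0 = 0$)
$k^{2}{\left(29 \right)} = 0^{2} = 0$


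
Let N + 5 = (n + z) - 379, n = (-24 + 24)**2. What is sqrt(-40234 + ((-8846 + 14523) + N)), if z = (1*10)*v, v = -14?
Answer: I*sqrt(35081) ≈ 187.3*I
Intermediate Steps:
n = 0 (n = 0**2 = 0)
z = -140 (z = (1*10)*(-14) = 10*(-14) = -140)
N = -524 (N = -5 + ((0 - 140) - 379) = -5 + (-140 - 379) = -5 - 519 = -524)
sqrt(-40234 + ((-8846 + 14523) + N)) = sqrt(-40234 + ((-8846 + 14523) - 524)) = sqrt(-40234 + (5677 - 524)) = sqrt(-40234 + 5153) = sqrt(-35081) = I*sqrt(35081)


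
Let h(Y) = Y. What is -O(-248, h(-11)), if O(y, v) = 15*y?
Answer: 3720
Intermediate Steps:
-O(-248, h(-11)) = -15*(-248) = -1*(-3720) = 3720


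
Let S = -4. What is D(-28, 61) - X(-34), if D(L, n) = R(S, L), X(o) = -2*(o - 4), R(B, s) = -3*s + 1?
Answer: 9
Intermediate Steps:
R(B, s) = 1 - 3*s
X(o) = 8 - 2*o (X(o) = -2*(-4 + o) = 8 - 2*o)
D(L, n) = 1 - 3*L
D(-28, 61) - X(-34) = (1 - 3*(-28)) - (8 - 2*(-34)) = (1 + 84) - (8 + 68) = 85 - 1*76 = 85 - 76 = 9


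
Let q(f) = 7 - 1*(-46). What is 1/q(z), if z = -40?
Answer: 1/53 ≈ 0.018868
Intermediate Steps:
q(f) = 53 (q(f) = 7 + 46 = 53)
1/q(z) = 1/53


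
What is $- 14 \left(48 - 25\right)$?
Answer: $-322$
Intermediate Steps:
$- 14 \left(48 - 25\right) = \left(-14\right) 23 = -322$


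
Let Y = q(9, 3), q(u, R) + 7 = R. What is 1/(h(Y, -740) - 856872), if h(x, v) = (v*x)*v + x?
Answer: -1/3047276 ≈ -3.2816e-7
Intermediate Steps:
q(u, R) = -7 + R
Y = -4 (Y = -7 + 3 = -4)
h(x, v) = x + x*v² (h(x, v) = x*v² + x = x + x*v²)
1/(h(Y, -740) - 856872) = 1/(-4*(1 + (-740)²) - 856872) = 1/(-4*(1 + 547600) - 856872) = 1/(-4*547601 - 856872) = 1/(-2190404 - 856872) = 1/(-3047276) = -1/3047276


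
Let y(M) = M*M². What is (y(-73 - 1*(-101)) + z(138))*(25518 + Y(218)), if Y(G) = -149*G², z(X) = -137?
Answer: -153916997770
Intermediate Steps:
y(M) = M³
(y(-73 - 1*(-101)) + z(138))*(25518 + Y(218)) = ((-73 - 1*(-101))³ - 137)*(25518 - 149*218²) = ((-73 + 101)³ - 137)*(25518 - 149*47524) = (28³ - 137)*(25518 - 7081076) = (21952 - 137)*(-7055558) = 21815*(-7055558) = -153916997770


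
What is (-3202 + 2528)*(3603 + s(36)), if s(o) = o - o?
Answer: -2428422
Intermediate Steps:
s(o) = 0
(-3202 + 2528)*(3603 + s(36)) = (-3202 + 2528)*(3603 + 0) = -674*3603 = -2428422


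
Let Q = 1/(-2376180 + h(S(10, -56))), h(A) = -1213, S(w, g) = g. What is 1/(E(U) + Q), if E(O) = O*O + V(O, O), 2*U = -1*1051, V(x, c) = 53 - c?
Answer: 9509572/2631571972591 ≈ 3.6136e-6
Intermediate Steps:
U = -1051/2 (U = (-1*1051)/2 = (½)*(-1051) = -1051/2 ≈ -525.50)
E(O) = 53 + O² - O (E(O) = O*O + (53 - O) = O² + (53 - O) = 53 + O² - O)
Q = -1/2377393 (Q = 1/(-2376180 - 1213) = 1/(-2377393) = -1/2377393 ≈ -4.2063e-7)
1/(E(U) + Q) = 1/((53 + (-1051/2)² - 1*(-1051/2)) - 1/2377393) = 1/((53 + 1104601/4 + 1051/2) - 1/2377393) = 1/(1106915/4 - 1/2377393) = 1/(2631571972591/9509572) = 9509572/2631571972591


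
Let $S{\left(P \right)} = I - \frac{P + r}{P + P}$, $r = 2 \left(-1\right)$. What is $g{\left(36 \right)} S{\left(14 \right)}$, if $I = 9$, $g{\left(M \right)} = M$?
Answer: $\frac{2160}{7} \approx 308.57$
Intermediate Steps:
$r = -2$
$S{\left(P \right)} = 9 - \frac{-2 + P}{2 P}$ ($S{\left(P \right)} = 9 - \frac{P - 2}{P + P} = 9 - \frac{-2 + P}{2 P}$)
$g{\left(36 \right)} S{\left(14 \right)} = 36 \left(\frac{17}{2} + \frac{1}{14}\right) = 36 \cdot \frac{60}{7} = \frac{2160}{7}$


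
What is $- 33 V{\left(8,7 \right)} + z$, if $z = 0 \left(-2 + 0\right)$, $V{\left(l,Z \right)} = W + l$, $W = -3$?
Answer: $-165$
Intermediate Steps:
$V{\left(l,Z \right)} = -3 + l$
$z = 0$ ($z = 0 \left(-2\right) = 0$)
$- 33 V{\left(8,7 \right)} + z = - 33 \left(-3 + 8\right) + 0 = \left(-33\right) 5 + 0 = -165 + 0 = -165$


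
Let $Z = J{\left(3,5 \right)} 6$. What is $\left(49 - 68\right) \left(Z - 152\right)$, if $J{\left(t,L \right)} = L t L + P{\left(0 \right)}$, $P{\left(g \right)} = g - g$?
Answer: $-5662$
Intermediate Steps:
$P{\left(g \right)} = 0$
$J{\left(t,L \right)} = t L^{2}$ ($J{\left(t,L \right)} = L t L + 0 = t L^{2} + 0 = t L^{2}$)
$Z = 450$ ($Z = 3 \cdot 5^{2} \cdot 6 = 3 \cdot 25 \cdot 6 = 75 \cdot 6 = 450$)
$\left(49 - 68\right) \left(Z - 152\right) = \left(49 - 68\right) \left(450 - 152\right) = \left(-19\right) 298 = -5662$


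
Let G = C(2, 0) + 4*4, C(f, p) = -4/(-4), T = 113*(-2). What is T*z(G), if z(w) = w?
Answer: -3842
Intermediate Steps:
T = -226
C(f, p) = 1 (C(f, p) = -4*(-¼) = 1)
G = 17 (G = 1 + 4*4 = 1 + 16 = 17)
T*z(G) = -226*17 = -3842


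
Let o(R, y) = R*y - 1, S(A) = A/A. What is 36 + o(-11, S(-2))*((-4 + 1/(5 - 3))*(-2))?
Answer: -48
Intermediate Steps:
S(A) = 1
o(R, y) = -1 + R*y
36 + o(-11, S(-2))*((-4 + 1/(5 - 3))*(-2)) = 36 + (-1 - 11*1)*((-4 + 1/(5 - 3))*(-2)) = 36 + (-1 - 11)*((-4 + 1/2)*(-2)) = 36 - 12*(-4 + ½)*(-2) = 36 - (-42)*(-2) = 36 - 12*7 = 36 - 84 = -48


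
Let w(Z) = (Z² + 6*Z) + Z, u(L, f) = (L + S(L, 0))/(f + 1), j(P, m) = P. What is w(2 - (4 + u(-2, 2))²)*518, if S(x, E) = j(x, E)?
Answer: -405076/81 ≈ -5000.9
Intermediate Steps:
S(x, E) = x
u(L, f) = 2*L/(1 + f) (u(L, f) = (L + L)/(f + 1) = (2*L)/(1 + f) = 2*L/(1 + f))
w(Z) = Z² + 7*Z
w(2 - (4 + u(-2, 2))²)*518 = ((2 - (4 + 2*(-2)/(1 + 2))²)*(7 + (2 - (4 + 2*(-2)/(1 + 2))²)))*518 = ((2 - (4 + 2*(-2)/3)²)*(7 + (2 - (4 + 2*(-2)/3)²)))*518 = ((2 - (4 + 2*(-2)*(⅓))²)*(7 + (2 - (4 + 2*(-2)*(⅓))²)))*518 = ((2 - (4 - 4/3)²)*(7 + (2 - (4 - 4/3)²)))*518 = ((2 - (8/3)²)*(7 + (2 - (8/3)²)))*518 = ((2 - 1*64/9)*(7 + (2 - 1*64/9)))*518 = ((2 - 64/9)*(7 + (2 - 64/9)))*518 = -46*(7 - 46/9)/9*518 = -46/9*17/9*518 = -782/81*518 = -405076/81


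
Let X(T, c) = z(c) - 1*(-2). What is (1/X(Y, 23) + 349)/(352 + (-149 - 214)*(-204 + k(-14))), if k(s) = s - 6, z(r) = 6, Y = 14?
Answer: 2793/653312 ≈ 0.0042751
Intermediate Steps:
X(T, c) = 8 (X(T, c) = 6 - 1*(-2) = 6 + 2 = 8)
k(s) = -6 + s
(1/X(Y, 23) + 349)/(352 + (-149 - 214)*(-204 + k(-14))) = (1/8 + 349)/(352 + (-149 - 214)*(-204 + (-6 - 14))) = (⅛ + 349)/(352 - 363*(-204 - 20)) = 2793/(8*(352 - 363*(-224))) = 2793/(8*(352 + 81312)) = (2793/8)/81664 = (2793/8)*(1/81664) = 2793/653312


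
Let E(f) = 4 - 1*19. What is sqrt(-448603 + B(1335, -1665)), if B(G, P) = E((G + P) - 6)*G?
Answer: 2*I*sqrt(117157) ≈ 684.56*I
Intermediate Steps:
E(f) = -15 (E(f) = 4 - 19 = -15)
B(G, P) = -15*G
sqrt(-448603 + B(1335, -1665)) = sqrt(-448603 - 15*1335) = sqrt(-448603 - 20025) = sqrt(-468628) = 2*I*sqrt(117157)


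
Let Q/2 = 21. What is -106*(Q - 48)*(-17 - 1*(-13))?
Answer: -2544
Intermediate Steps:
Q = 42 (Q = 2*21 = 42)
-106*(Q - 48)*(-17 - 1*(-13)) = -106*(42 - 48)*(-17 - 1*(-13)) = -(-636)*(-17 + 13) = -(-636)*(-4) = -106*24 = -2544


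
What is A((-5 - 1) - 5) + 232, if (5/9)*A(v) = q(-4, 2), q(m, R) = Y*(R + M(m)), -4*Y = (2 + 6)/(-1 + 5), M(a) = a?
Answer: 1169/5 ≈ 233.80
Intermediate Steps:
Y = -½ (Y = -(2 + 6)/(4*(-1 + 5)) = -2/4 = -¼*2 = -½ ≈ -0.50000)
q(m, R) = -R/2 - m/2 (q(m, R) = -(R + m)/2 = -R/2 - m/2)
A(v) = 9/5 (A(v) = 9*(-½*2 - ½*(-4))/5 = 9*(-1 + 2)/5 = (9/5)*1 = 9/5)
A((-5 - 1) - 5) + 232 = 9/5 + 232 = 1169/5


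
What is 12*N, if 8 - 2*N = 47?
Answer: -234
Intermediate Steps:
N = -39/2 (N = 4 - ½*47 = 4 - 47/2 = -39/2 ≈ -19.500)
12*N = 12*(-39/2) = -234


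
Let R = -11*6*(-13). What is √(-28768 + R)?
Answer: I*√27910 ≈ 167.06*I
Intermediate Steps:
R = 858 (R = -66*(-13) = 858)
√(-28768 + R) = √(-28768 + 858) = √(-27910) = I*√27910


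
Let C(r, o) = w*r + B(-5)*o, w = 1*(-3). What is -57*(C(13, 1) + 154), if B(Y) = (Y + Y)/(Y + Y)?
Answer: -6612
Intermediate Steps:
w = -3
B(Y) = 1 (B(Y) = (2*Y)/((2*Y)) = (2*Y)*(1/(2*Y)) = 1)
C(r, o) = o - 3*r (C(r, o) = -3*r + 1*o = -3*r + o = o - 3*r)
-57*(C(13, 1) + 154) = -57*((1 - 3*13) + 154) = -57*((1 - 39) + 154) = -57*(-38 + 154) = -57*116 = -6612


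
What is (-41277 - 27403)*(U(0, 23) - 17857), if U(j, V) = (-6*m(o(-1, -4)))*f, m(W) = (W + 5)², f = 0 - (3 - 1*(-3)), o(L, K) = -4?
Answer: 1223946280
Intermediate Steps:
f = -6 (f = 0 - (3 + 3) = 0 - 1*6 = 0 - 6 = -6)
m(W) = (5 + W)²
U(j, V) = 36 (U(j, V) = -6*(5 - 4)²*(-6) = -6*1²*(-6) = -6*1*(-6) = -6*(-6) = 36)
(-41277 - 27403)*(U(0, 23) - 17857) = (-41277 - 27403)*(36 - 17857) = -68680*(-17821) = 1223946280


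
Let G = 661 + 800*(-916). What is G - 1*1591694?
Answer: -2323833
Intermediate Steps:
G = -732139 (G = 661 - 732800 = -732139)
G - 1*1591694 = -732139 - 1*1591694 = -732139 - 1591694 = -2323833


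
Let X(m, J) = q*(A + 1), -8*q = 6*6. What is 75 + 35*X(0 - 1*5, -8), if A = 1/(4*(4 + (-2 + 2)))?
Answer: -2955/32 ≈ -92.344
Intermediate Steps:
q = -9/2 (q = -3*6/4 = -1/8*36 = -9/2 ≈ -4.5000)
A = 1/16 (A = 1/(4*(4 + 0)) = 1/(4*4) = 1/16 ≈ 0.062500)
X(m, J) = -153/32 (X(m, J) = -9*(1/16 + 1)/2 = -9/2*17/16 = -153/32)
75 + 35*X(0 - 1*5, -8) = 75 + 35*(-153/32) = 75 - 5355/32 = -2955/32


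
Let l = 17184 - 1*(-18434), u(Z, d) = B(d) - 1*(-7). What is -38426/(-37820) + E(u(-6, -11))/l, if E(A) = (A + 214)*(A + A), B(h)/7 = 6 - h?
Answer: 1152268717/336768190 ≈ 3.4215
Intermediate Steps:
B(h) = 42 - 7*h (B(h) = 7*(6 - h) = 42 - 7*h)
u(Z, d) = 49 - 7*d (u(Z, d) = (42 - 7*d) - 1*(-7) = (42 - 7*d) + 7 = 49 - 7*d)
E(A) = 2*A*(214 + A) (E(A) = (214 + A)*(2*A) = 2*A*(214 + A))
l = 35618 (l = 17184 + 18434 = 35618)
-38426/(-37820) + E(u(-6, -11))/l = -38426/(-37820) + (2*(49 - 7*(-11))*(214 + (49 - 7*(-11))))/35618 = -38426*(-1/37820) + (2*(49 + 77)*(214 + (49 + 77)))*(1/35618) = 19213/18910 + (2*126*(214 + 126))*(1/35618) = 19213/18910 + (2*126*340)*(1/35618) = 19213/18910 + 85680*(1/35618) = 19213/18910 + 42840/17809 = 1152268717/336768190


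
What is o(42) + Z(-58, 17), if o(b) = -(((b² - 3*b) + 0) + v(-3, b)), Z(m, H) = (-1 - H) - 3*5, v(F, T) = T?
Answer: -1713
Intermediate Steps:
Z(m, H) = -16 - H (Z(m, H) = (-1 - H) - 15 = -16 - H)
o(b) = -b² + 2*b (o(b) = -(((b² - 3*b) + 0) + b) = -((b² - 3*b) + b) = -(b² - 2*b) = -b² + 2*b)
o(42) + Z(-58, 17) = 42*(2 - 1*42) + (-16 - 1*17) = 42*(2 - 42) + (-16 - 17) = 42*(-40) - 33 = -1680 - 33 = -1713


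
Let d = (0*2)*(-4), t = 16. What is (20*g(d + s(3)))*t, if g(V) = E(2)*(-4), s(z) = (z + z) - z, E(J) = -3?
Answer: 3840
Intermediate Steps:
d = 0 (d = 0*(-4) = 0)
s(z) = z (s(z) = 2*z - z = z)
g(V) = 12 (g(V) = -3*(-4) = 12)
(20*g(d + s(3)))*t = (20*12)*16 = 240*16 = 3840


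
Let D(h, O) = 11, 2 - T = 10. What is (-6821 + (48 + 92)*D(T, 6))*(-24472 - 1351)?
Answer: 136371263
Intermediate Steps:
T = -8 (T = 2 - 1*10 = 2 - 10 = -8)
(-6821 + (48 + 92)*D(T, 6))*(-24472 - 1351) = (-6821 + (48 + 92)*11)*(-24472 - 1351) = (-6821 + 140*11)*(-25823) = (-6821 + 1540)*(-25823) = -5281*(-25823) = 136371263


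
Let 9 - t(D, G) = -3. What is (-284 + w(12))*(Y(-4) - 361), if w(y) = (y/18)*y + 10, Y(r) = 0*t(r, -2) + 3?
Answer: 95228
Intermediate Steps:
t(D, G) = 12 (t(D, G) = 9 - 1*(-3) = 9 + 3 = 12)
Y(r) = 3 (Y(r) = 0*12 + 3 = 0 + 3 = 3)
w(y) = 10 + y²/18 (w(y) = (y*(1/18))*y + 10 = (y/18)*y + 10 = y²/18 + 10 = 10 + y²/18)
(-284 + w(12))*(Y(-4) - 361) = (-284 + (10 + (1/18)*12²))*(3 - 361) = (-284 + (10 + (1/18)*144))*(-358) = (-284 + (10 + 8))*(-358) = (-284 + 18)*(-358) = -266*(-358) = 95228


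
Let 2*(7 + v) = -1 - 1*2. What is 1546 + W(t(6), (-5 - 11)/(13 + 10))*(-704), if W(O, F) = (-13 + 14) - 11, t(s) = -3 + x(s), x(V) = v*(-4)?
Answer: 8586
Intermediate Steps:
v = -17/2 (v = -7 + (-1 - 1*2)/2 = -7 + (-1 - 2)/2 = -7 + (½)*(-3) = -7 - 3/2 = -17/2 ≈ -8.5000)
x(V) = 34 (x(V) = -17/2*(-4) = 34)
t(s) = 31 (t(s) = -3 + 34 = 31)
W(O, F) = -10 (W(O, F) = 1 - 11 = -10)
1546 + W(t(6), (-5 - 11)/(13 + 10))*(-704) = 1546 - 10*(-704) = 1546 + 7040 = 8586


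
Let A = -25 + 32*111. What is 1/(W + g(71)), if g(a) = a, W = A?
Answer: 1/3598 ≈ 0.00027793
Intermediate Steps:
A = 3527 (A = -25 + 3552 = 3527)
W = 3527
1/(W + g(71)) = 1/(3527 + 71) = 1/3598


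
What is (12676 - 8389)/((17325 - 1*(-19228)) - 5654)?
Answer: 4287/30899 ≈ 0.13874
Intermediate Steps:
(12676 - 8389)/((17325 - 1*(-19228)) - 5654) = 4287/((17325 + 19228) - 5654) = 4287/(36553 - 5654) = 4287/30899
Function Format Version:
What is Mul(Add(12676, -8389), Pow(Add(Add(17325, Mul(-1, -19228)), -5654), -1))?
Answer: Rational(4287, 30899) ≈ 0.13874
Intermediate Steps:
Mul(Add(12676, -8389), Pow(Add(Add(17325, Mul(-1, -19228)), -5654), -1)) = Mul(4287, Pow(Add(Add(17325, 19228), -5654), -1)) = Mul(4287, Pow(Add(36553, -5654), -1)) = Mul(4287, Pow(30899, -1)) = Mul(4287, Rational(1, 30899)) = Rational(4287, 30899)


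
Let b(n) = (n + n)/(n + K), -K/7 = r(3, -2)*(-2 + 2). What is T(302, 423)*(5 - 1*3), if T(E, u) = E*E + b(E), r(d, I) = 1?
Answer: 182412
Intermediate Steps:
K = 0 (K = -7*(-2 + 2) = -7*0 = 0)
b(n) = 2 (b(n) = (n + n)/(n + 0) = (2*n)/n = 2)
T(E, u) = 2 + E² (T(E, u) = E*E + 2 = E² + 2 = 2 + E²)
T(302, 423)*(5 - 1*3) = (2 + 302²)*(5 - 1*3) = (2 + 91204)*(5 - 3) = 91206*2 = 182412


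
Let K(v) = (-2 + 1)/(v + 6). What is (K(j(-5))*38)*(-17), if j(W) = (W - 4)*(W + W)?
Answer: 323/48 ≈ 6.7292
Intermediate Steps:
j(W) = 2*W*(-4 + W) (j(W) = (-4 + W)*(2*W) = 2*W*(-4 + W))
K(v) = -1/(6 + v)
(K(j(-5))*38)*(-17) = (-1/(6 + 2*(-5)*(-4 - 5))*38)*(-17) = (-1/(6 + 2*(-5)*(-9))*38)*(-17) = (-1/(6 + 90)*38)*(-17) = (-1/96*38)*(-17) = (-1*1/96*38)*(-17) = -1/96*38*(-17) = -19/48*(-17) = 323/48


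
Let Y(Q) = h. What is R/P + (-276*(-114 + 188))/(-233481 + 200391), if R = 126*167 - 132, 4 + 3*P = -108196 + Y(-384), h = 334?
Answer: 10609957/297440495 ≈ 0.035671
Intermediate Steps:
Y(Q) = 334
P = -107866/3 (P = -4/3 + (-108196 + 334)/3 = -4/3 + (⅓)*(-107862) = -4/3 - 35954 = -107866/3 ≈ -35955.)
R = 20910 (R = 21042 - 132 = 20910)
R/P + (-276*(-114 + 188))/(-233481 + 200391) = 20910/(-107866/3) + (-276*(-114 + 188))/(-233481 + 200391) = 20910*(-3/107866) - 276*74/(-33090) = -31365/53933 - 20424*(-1/33090) = -31365/53933 + 3404/5515 = 10609957/297440495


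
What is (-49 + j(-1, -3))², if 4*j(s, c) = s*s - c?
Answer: 2304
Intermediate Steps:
j(s, c) = -c/4 + s²/4 (j(s, c) = (s*s - c)/4 = (s² - c)/4 = -c/4 + s²/4)
(-49 + j(-1, -3))² = (-49 + (-¼*(-3) + (¼)*(-1)²))² = (-49 + (¾ + (¼)*1))² = (-49 + (¾ + ¼))² = (-49 + 1)² = (-48)² = 2304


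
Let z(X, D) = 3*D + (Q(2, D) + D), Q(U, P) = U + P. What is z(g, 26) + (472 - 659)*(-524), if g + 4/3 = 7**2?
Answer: 98120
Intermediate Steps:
Q(U, P) = P + U
g = 143/3 (g = -4/3 + 7**2 = -4/3 + 49 = 143/3 ≈ 47.667)
z(X, D) = 2 + 5*D (z(X, D) = 3*D + ((D + 2) + D) = 3*D + ((2 + D) + D) = 3*D + (2 + 2*D) = 2 + 5*D)
z(g, 26) + (472 - 659)*(-524) = (2 + 5*26) + (472 - 659)*(-524) = (2 + 130) - 187*(-524) = 132 + 97988 = 98120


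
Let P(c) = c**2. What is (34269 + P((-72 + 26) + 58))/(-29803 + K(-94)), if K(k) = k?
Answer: -34413/29897 ≈ -1.1511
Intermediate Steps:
(34269 + P((-72 + 26) + 58))/(-29803 + K(-94)) = (34269 + ((-72 + 26) + 58)**2)/(-29803 - 94) = (34269 + (-46 + 58)**2)/(-29897) = (34269 + 12**2)*(-1/29897) = (34269 + 144)*(-1/29897) = 34413*(-1/29897) = -34413/29897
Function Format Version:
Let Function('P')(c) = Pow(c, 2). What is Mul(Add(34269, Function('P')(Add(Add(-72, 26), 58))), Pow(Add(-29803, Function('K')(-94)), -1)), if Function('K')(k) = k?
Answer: Rational(-34413, 29897) ≈ -1.1511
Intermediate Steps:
Mul(Add(34269, Function('P')(Add(Add(-72, 26), 58))), Pow(Add(-29803, Function('K')(-94)), -1)) = Mul(Add(34269, Pow(Add(Add(-72, 26), 58), 2)), Pow(Add(-29803, -94), -1)) = Mul(Add(34269, Pow(Add(-46, 58), 2)), Pow(-29897, -1)) = Mul(Add(34269, Pow(12, 2)), Rational(-1, 29897)) = Mul(Add(34269, 144), Rational(-1, 29897)) = Mul(34413, Rational(-1, 29897)) = Rational(-34413, 29897)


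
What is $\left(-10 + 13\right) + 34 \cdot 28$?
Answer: $955$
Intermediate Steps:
$\left(-10 + 13\right) + 34 \cdot 28 = 3 + 952 = 955$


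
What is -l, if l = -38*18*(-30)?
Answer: -20520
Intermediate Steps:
l = 20520 (l = -684*(-30) = 20520)
-l = -1*20520 = -20520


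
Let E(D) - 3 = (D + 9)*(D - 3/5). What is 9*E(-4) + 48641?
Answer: 48461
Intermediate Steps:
E(D) = 3 + (9 + D)*(-⅗ + D) (E(D) = 3 + (D + 9)*(D - 3/5) = 3 + (9 + D)*(D - 3*⅕) = 3 + (9 + D)*(D - ⅗) = 3 + (9 + D)*(-⅗ + D))
9*E(-4) + 48641 = 9*(-12/5 + (-4)² + (42/5)*(-4)) + 48641 = 9*(-12/5 + 16 - 168/5) + 48641 = 9*(-20) + 48641 = -180 + 48641 = 48461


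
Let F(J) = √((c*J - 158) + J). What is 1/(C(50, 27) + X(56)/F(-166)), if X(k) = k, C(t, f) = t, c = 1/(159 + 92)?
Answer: 1018625/51128034 + 7*I*√20453990/25564017 ≈ 0.019923 + 0.0012384*I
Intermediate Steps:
c = 1/251 ≈ 0.0039841
F(J) = √(-158 + 252*J/251) (F(J) = √((J/251 - 158) + J) = √((-158 + J/251) + J) = √(-158 + 252*J/251))
1/(C(50, 27) + X(56)/F(-166)) = 1/(50 + 56/((√(-9954158 + 63252*(-166))/251))) = 1/(50 + 56/((√(-9954158 - 10499832)/251))) = 1/(50 + 56/((√(-20453990)/251))) = 1/(50 + 56/(((I*√20453990)/251))) = 1/(50 + 56/((I*√20453990/251))) = 1/(50 + 56*(-I*√20453990/81490)) = 1/(50 - 28*I*√20453990/40745)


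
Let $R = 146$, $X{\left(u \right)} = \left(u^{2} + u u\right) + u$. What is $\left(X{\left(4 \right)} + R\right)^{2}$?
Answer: $33124$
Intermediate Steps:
$X{\left(u \right)} = u + 2 u^{2}$ ($X{\left(u \right)} = \left(u^{2} + u^{2}\right) + u = 2 u^{2} + u = u + 2 u^{2}$)
$\left(X{\left(4 \right)} + R\right)^{2} = \left(4 \left(1 + 2 \cdot 4\right) + 146\right)^{2} = \left(4 \left(1 + 8\right) + 146\right)^{2} = \left(4 \cdot 9 + 146\right)^{2} = \left(36 + 146\right)^{2} = 182^{2} = 33124$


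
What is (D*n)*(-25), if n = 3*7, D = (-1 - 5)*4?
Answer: 12600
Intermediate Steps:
D = -24 (D = -6*4 = -24)
n = 21
(D*n)*(-25) = -24*21*(-25) = -504*(-25) = 12600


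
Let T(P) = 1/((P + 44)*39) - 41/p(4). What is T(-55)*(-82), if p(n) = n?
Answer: 721313/858 ≈ 840.69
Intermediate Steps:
T(P) = -41/4 + 1/(39*(44 + P)) (T(P) = 1/((P + 44)*39) - 41/4 = (1/39)/(44 + P) - 41*1/4 = 1/(39*(44 + P)) - 41/4 = -41/4 + 1/(39*(44 + P)))
T(-55)*(-82) = ((-70352 - 1599*(-55))/(156*(44 - 55)))*(-82) = ((1/156)*(-70352 + 87945)/(-11))*(-82) = ((1/156)*(-1/11)*17593)*(-82) = -17593/1716*(-82) = 721313/858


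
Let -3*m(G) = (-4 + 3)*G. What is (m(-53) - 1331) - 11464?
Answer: -38438/3 ≈ -12813.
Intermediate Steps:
m(G) = G/3 (m(G) = -(-4 + 3)*G/3 = -(-1)*G/3 = G/3)
(m(-53) - 1331) - 11464 = ((1/3)*(-53) - 1331) - 11464 = (-53/3 - 1331) - 11464 = -4046/3 - 11464 = -38438/3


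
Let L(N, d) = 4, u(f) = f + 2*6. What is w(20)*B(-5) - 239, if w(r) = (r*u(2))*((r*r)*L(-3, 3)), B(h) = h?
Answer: -2240239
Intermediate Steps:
u(f) = 12 + f (u(f) = f + 12 = 12 + f)
w(r) = 56*r**3 (w(r) = (r*(12 + 2))*((r*r)*4) = (r*14)*(r**2*4) = (14*r)*(4*r**2) = 56*r**3)
w(20)*B(-5) - 239 = (56*20**3)*(-5) - 239 = (56*8000)*(-5) - 239 = 448000*(-5) - 239 = -2240000 - 239 = -2240239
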